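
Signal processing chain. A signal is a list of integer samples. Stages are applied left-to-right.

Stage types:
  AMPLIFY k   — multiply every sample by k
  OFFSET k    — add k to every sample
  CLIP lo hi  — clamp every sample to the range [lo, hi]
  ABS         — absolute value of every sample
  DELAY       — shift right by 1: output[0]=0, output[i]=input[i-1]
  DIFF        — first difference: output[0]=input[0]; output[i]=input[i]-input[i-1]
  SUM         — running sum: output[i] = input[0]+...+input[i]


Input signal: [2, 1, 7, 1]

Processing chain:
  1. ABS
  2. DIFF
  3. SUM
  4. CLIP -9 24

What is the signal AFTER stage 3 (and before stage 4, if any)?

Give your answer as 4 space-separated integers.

Input: [2, 1, 7, 1]
Stage 1 (ABS): |2|=2, |1|=1, |7|=7, |1|=1 -> [2, 1, 7, 1]
Stage 2 (DIFF): s[0]=2, 1-2=-1, 7-1=6, 1-7=-6 -> [2, -1, 6, -6]
Stage 3 (SUM): sum[0..0]=2, sum[0..1]=1, sum[0..2]=7, sum[0..3]=1 -> [2, 1, 7, 1]

Answer: 2 1 7 1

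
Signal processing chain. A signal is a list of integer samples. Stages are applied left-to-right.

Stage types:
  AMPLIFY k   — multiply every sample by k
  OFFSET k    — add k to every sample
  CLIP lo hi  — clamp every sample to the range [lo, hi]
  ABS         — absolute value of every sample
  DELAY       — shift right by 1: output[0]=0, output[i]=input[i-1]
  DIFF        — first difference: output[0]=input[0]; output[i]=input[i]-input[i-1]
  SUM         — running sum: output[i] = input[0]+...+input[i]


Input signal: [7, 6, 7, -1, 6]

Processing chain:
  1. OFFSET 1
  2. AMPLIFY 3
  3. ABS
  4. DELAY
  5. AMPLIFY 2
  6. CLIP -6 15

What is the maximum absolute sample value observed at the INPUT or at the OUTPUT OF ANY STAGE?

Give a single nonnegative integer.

Input: [7, 6, 7, -1, 6] (max |s|=7)
Stage 1 (OFFSET 1): 7+1=8, 6+1=7, 7+1=8, -1+1=0, 6+1=7 -> [8, 7, 8, 0, 7] (max |s|=8)
Stage 2 (AMPLIFY 3): 8*3=24, 7*3=21, 8*3=24, 0*3=0, 7*3=21 -> [24, 21, 24, 0, 21] (max |s|=24)
Stage 3 (ABS): |24|=24, |21|=21, |24|=24, |0|=0, |21|=21 -> [24, 21, 24, 0, 21] (max |s|=24)
Stage 4 (DELAY): [0, 24, 21, 24, 0] = [0, 24, 21, 24, 0] -> [0, 24, 21, 24, 0] (max |s|=24)
Stage 5 (AMPLIFY 2): 0*2=0, 24*2=48, 21*2=42, 24*2=48, 0*2=0 -> [0, 48, 42, 48, 0] (max |s|=48)
Stage 6 (CLIP -6 15): clip(0,-6,15)=0, clip(48,-6,15)=15, clip(42,-6,15)=15, clip(48,-6,15)=15, clip(0,-6,15)=0 -> [0, 15, 15, 15, 0] (max |s|=15)
Overall max amplitude: 48

Answer: 48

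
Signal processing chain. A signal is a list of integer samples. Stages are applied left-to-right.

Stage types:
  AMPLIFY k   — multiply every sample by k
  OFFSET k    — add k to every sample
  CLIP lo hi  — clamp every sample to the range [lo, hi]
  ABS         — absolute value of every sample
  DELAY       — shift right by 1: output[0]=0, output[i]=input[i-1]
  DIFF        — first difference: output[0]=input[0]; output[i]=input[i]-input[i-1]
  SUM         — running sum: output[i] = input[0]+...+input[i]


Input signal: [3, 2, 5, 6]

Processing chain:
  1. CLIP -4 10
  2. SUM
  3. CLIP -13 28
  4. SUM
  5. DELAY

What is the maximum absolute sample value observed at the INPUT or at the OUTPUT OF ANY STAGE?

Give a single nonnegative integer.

Input: [3, 2, 5, 6] (max |s|=6)
Stage 1 (CLIP -4 10): clip(3,-4,10)=3, clip(2,-4,10)=2, clip(5,-4,10)=5, clip(6,-4,10)=6 -> [3, 2, 5, 6] (max |s|=6)
Stage 2 (SUM): sum[0..0]=3, sum[0..1]=5, sum[0..2]=10, sum[0..3]=16 -> [3, 5, 10, 16] (max |s|=16)
Stage 3 (CLIP -13 28): clip(3,-13,28)=3, clip(5,-13,28)=5, clip(10,-13,28)=10, clip(16,-13,28)=16 -> [3, 5, 10, 16] (max |s|=16)
Stage 4 (SUM): sum[0..0]=3, sum[0..1]=8, sum[0..2]=18, sum[0..3]=34 -> [3, 8, 18, 34] (max |s|=34)
Stage 5 (DELAY): [0, 3, 8, 18] = [0, 3, 8, 18] -> [0, 3, 8, 18] (max |s|=18)
Overall max amplitude: 34

Answer: 34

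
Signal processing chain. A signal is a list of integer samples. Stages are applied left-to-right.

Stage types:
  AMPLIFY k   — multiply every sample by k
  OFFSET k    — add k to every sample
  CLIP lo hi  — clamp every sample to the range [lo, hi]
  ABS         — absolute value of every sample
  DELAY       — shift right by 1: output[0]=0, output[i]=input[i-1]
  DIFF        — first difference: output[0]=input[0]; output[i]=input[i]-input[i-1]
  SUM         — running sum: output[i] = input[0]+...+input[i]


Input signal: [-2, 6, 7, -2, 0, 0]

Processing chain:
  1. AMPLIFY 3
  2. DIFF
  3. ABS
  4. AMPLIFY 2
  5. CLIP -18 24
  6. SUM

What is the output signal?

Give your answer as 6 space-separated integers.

Input: [-2, 6, 7, -2, 0, 0]
Stage 1 (AMPLIFY 3): -2*3=-6, 6*3=18, 7*3=21, -2*3=-6, 0*3=0, 0*3=0 -> [-6, 18, 21, -6, 0, 0]
Stage 2 (DIFF): s[0]=-6, 18--6=24, 21-18=3, -6-21=-27, 0--6=6, 0-0=0 -> [-6, 24, 3, -27, 6, 0]
Stage 3 (ABS): |-6|=6, |24|=24, |3|=3, |-27|=27, |6|=6, |0|=0 -> [6, 24, 3, 27, 6, 0]
Stage 4 (AMPLIFY 2): 6*2=12, 24*2=48, 3*2=6, 27*2=54, 6*2=12, 0*2=0 -> [12, 48, 6, 54, 12, 0]
Stage 5 (CLIP -18 24): clip(12,-18,24)=12, clip(48,-18,24)=24, clip(6,-18,24)=6, clip(54,-18,24)=24, clip(12,-18,24)=12, clip(0,-18,24)=0 -> [12, 24, 6, 24, 12, 0]
Stage 6 (SUM): sum[0..0]=12, sum[0..1]=36, sum[0..2]=42, sum[0..3]=66, sum[0..4]=78, sum[0..5]=78 -> [12, 36, 42, 66, 78, 78]

Answer: 12 36 42 66 78 78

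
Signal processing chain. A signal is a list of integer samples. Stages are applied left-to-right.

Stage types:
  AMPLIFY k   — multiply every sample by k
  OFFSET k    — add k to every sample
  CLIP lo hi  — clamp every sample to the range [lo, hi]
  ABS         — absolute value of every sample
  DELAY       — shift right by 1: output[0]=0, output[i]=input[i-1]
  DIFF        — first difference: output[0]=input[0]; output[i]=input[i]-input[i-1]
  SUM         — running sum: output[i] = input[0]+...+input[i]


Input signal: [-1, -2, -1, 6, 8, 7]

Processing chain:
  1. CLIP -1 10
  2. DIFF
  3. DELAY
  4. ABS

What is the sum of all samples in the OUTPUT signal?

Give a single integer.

Answer: 10

Derivation:
Input: [-1, -2, -1, 6, 8, 7]
Stage 1 (CLIP -1 10): clip(-1,-1,10)=-1, clip(-2,-1,10)=-1, clip(-1,-1,10)=-1, clip(6,-1,10)=6, clip(8,-1,10)=8, clip(7,-1,10)=7 -> [-1, -1, -1, 6, 8, 7]
Stage 2 (DIFF): s[0]=-1, -1--1=0, -1--1=0, 6--1=7, 8-6=2, 7-8=-1 -> [-1, 0, 0, 7, 2, -1]
Stage 3 (DELAY): [0, -1, 0, 0, 7, 2] = [0, -1, 0, 0, 7, 2] -> [0, -1, 0, 0, 7, 2]
Stage 4 (ABS): |0|=0, |-1|=1, |0|=0, |0|=0, |7|=7, |2|=2 -> [0, 1, 0, 0, 7, 2]
Output sum: 10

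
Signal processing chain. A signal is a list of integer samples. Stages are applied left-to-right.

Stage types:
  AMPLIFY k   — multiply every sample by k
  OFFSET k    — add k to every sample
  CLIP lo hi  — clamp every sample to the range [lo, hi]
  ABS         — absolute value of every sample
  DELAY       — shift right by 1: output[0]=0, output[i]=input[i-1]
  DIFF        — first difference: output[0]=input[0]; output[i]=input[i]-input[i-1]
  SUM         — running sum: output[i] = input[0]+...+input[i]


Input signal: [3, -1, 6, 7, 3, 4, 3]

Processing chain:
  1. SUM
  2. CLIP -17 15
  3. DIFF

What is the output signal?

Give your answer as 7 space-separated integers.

Input: [3, -1, 6, 7, 3, 4, 3]
Stage 1 (SUM): sum[0..0]=3, sum[0..1]=2, sum[0..2]=8, sum[0..3]=15, sum[0..4]=18, sum[0..5]=22, sum[0..6]=25 -> [3, 2, 8, 15, 18, 22, 25]
Stage 2 (CLIP -17 15): clip(3,-17,15)=3, clip(2,-17,15)=2, clip(8,-17,15)=8, clip(15,-17,15)=15, clip(18,-17,15)=15, clip(22,-17,15)=15, clip(25,-17,15)=15 -> [3, 2, 8, 15, 15, 15, 15]
Stage 3 (DIFF): s[0]=3, 2-3=-1, 8-2=6, 15-8=7, 15-15=0, 15-15=0, 15-15=0 -> [3, -1, 6, 7, 0, 0, 0]

Answer: 3 -1 6 7 0 0 0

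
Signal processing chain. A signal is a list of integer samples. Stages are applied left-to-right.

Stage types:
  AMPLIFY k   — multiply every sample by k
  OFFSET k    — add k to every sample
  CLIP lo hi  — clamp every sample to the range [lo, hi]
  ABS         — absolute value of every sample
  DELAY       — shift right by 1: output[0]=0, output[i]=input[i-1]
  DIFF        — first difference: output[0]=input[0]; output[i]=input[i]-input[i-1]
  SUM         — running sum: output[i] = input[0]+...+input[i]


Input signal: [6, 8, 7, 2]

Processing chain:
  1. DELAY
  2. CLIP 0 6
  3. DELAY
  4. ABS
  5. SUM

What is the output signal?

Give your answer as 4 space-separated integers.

Answer: 0 0 6 12

Derivation:
Input: [6, 8, 7, 2]
Stage 1 (DELAY): [0, 6, 8, 7] = [0, 6, 8, 7] -> [0, 6, 8, 7]
Stage 2 (CLIP 0 6): clip(0,0,6)=0, clip(6,0,6)=6, clip(8,0,6)=6, clip(7,0,6)=6 -> [0, 6, 6, 6]
Stage 3 (DELAY): [0, 0, 6, 6] = [0, 0, 6, 6] -> [0, 0, 6, 6]
Stage 4 (ABS): |0|=0, |0|=0, |6|=6, |6|=6 -> [0, 0, 6, 6]
Stage 5 (SUM): sum[0..0]=0, sum[0..1]=0, sum[0..2]=6, sum[0..3]=12 -> [0, 0, 6, 12]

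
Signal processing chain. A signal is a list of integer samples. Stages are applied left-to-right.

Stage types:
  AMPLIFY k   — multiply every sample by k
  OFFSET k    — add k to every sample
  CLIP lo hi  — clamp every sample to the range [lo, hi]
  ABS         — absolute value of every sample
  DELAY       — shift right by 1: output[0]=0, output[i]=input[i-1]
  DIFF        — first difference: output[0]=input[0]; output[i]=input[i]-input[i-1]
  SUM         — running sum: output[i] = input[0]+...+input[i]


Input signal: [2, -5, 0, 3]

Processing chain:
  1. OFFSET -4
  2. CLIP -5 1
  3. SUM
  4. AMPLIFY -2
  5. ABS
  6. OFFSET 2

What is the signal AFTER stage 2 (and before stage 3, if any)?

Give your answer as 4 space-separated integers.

Input: [2, -5, 0, 3]
Stage 1 (OFFSET -4): 2+-4=-2, -5+-4=-9, 0+-4=-4, 3+-4=-1 -> [-2, -9, -4, -1]
Stage 2 (CLIP -5 1): clip(-2,-5,1)=-2, clip(-9,-5,1)=-5, clip(-4,-5,1)=-4, clip(-1,-5,1)=-1 -> [-2, -5, -4, -1]

Answer: -2 -5 -4 -1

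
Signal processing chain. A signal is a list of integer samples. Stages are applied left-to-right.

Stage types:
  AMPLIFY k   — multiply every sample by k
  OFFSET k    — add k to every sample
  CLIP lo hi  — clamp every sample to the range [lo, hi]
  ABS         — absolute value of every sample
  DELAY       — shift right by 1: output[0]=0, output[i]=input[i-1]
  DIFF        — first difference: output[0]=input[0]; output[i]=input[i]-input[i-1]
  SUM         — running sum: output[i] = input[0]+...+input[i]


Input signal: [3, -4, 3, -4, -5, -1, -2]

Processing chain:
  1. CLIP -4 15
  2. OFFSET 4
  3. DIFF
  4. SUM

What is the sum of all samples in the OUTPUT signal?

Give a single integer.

Input: [3, -4, 3, -4, -5, -1, -2]
Stage 1 (CLIP -4 15): clip(3,-4,15)=3, clip(-4,-4,15)=-4, clip(3,-4,15)=3, clip(-4,-4,15)=-4, clip(-5,-4,15)=-4, clip(-1,-4,15)=-1, clip(-2,-4,15)=-2 -> [3, -4, 3, -4, -4, -1, -2]
Stage 2 (OFFSET 4): 3+4=7, -4+4=0, 3+4=7, -4+4=0, -4+4=0, -1+4=3, -2+4=2 -> [7, 0, 7, 0, 0, 3, 2]
Stage 3 (DIFF): s[0]=7, 0-7=-7, 7-0=7, 0-7=-7, 0-0=0, 3-0=3, 2-3=-1 -> [7, -7, 7, -7, 0, 3, -1]
Stage 4 (SUM): sum[0..0]=7, sum[0..1]=0, sum[0..2]=7, sum[0..3]=0, sum[0..4]=0, sum[0..5]=3, sum[0..6]=2 -> [7, 0, 7, 0, 0, 3, 2]
Output sum: 19

Answer: 19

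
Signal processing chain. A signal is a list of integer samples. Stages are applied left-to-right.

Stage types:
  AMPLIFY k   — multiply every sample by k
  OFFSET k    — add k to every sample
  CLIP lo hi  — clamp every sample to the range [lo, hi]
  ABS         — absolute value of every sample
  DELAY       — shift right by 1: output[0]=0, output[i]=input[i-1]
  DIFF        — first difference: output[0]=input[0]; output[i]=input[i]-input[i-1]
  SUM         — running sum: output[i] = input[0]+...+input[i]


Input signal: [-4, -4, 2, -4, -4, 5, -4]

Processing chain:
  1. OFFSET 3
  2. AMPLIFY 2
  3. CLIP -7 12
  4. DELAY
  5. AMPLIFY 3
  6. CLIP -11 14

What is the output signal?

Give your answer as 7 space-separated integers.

Input: [-4, -4, 2, -4, -4, 5, -4]
Stage 1 (OFFSET 3): -4+3=-1, -4+3=-1, 2+3=5, -4+3=-1, -4+3=-1, 5+3=8, -4+3=-1 -> [-1, -1, 5, -1, -1, 8, -1]
Stage 2 (AMPLIFY 2): -1*2=-2, -1*2=-2, 5*2=10, -1*2=-2, -1*2=-2, 8*2=16, -1*2=-2 -> [-2, -2, 10, -2, -2, 16, -2]
Stage 3 (CLIP -7 12): clip(-2,-7,12)=-2, clip(-2,-7,12)=-2, clip(10,-7,12)=10, clip(-2,-7,12)=-2, clip(-2,-7,12)=-2, clip(16,-7,12)=12, clip(-2,-7,12)=-2 -> [-2, -2, 10, -2, -2, 12, -2]
Stage 4 (DELAY): [0, -2, -2, 10, -2, -2, 12] = [0, -2, -2, 10, -2, -2, 12] -> [0, -2, -2, 10, -2, -2, 12]
Stage 5 (AMPLIFY 3): 0*3=0, -2*3=-6, -2*3=-6, 10*3=30, -2*3=-6, -2*3=-6, 12*3=36 -> [0, -6, -6, 30, -6, -6, 36]
Stage 6 (CLIP -11 14): clip(0,-11,14)=0, clip(-6,-11,14)=-6, clip(-6,-11,14)=-6, clip(30,-11,14)=14, clip(-6,-11,14)=-6, clip(-6,-11,14)=-6, clip(36,-11,14)=14 -> [0, -6, -6, 14, -6, -6, 14]

Answer: 0 -6 -6 14 -6 -6 14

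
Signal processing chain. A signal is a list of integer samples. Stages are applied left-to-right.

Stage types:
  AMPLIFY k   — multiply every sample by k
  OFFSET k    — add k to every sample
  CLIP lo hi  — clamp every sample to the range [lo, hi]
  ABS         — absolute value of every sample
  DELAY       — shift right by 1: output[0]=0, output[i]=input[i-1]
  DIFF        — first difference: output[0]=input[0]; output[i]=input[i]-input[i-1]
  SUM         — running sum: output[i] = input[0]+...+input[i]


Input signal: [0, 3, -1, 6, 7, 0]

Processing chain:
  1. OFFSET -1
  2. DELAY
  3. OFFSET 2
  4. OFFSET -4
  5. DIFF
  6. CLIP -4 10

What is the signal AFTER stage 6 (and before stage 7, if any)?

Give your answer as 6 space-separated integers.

Input: [0, 3, -1, 6, 7, 0]
Stage 1 (OFFSET -1): 0+-1=-1, 3+-1=2, -1+-1=-2, 6+-1=5, 7+-1=6, 0+-1=-1 -> [-1, 2, -2, 5, 6, -1]
Stage 2 (DELAY): [0, -1, 2, -2, 5, 6] = [0, -1, 2, -2, 5, 6] -> [0, -1, 2, -2, 5, 6]
Stage 3 (OFFSET 2): 0+2=2, -1+2=1, 2+2=4, -2+2=0, 5+2=7, 6+2=8 -> [2, 1, 4, 0, 7, 8]
Stage 4 (OFFSET -4): 2+-4=-2, 1+-4=-3, 4+-4=0, 0+-4=-4, 7+-4=3, 8+-4=4 -> [-2, -3, 0, -4, 3, 4]
Stage 5 (DIFF): s[0]=-2, -3--2=-1, 0--3=3, -4-0=-4, 3--4=7, 4-3=1 -> [-2, -1, 3, -4, 7, 1]
Stage 6 (CLIP -4 10): clip(-2,-4,10)=-2, clip(-1,-4,10)=-1, clip(3,-4,10)=3, clip(-4,-4,10)=-4, clip(7,-4,10)=7, clip(1,-4,10)=1 -> [-2, -1, 3, -4, 7, 1]

Answer: -2 -1 3 -4 7 1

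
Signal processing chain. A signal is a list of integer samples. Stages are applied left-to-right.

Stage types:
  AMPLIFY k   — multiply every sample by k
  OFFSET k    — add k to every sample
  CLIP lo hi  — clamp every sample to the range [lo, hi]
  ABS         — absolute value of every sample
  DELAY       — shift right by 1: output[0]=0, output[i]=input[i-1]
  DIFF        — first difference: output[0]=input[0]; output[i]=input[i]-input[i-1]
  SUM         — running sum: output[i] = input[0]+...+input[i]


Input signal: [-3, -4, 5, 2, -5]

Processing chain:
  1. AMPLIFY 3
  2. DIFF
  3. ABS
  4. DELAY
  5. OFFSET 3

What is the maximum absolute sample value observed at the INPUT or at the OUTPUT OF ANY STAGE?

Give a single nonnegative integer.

Answer: 30

Derivation:
Input: [-3, -4, 5, 2, -5] (max |s|=5)
Stage 1 (AMPLIFY 3): -3*3=-9, -4*3=-12, 5*3=15, 2*3=6, -5*3=-15 -> [-9, -12, 15, 6, -15] (max |s|=15)
Stage 2 (DIFF): s[0]=-9, -12--9=-3, 15--12=27, 6-15=-9, -15-6=-21 -> [-9, -3, 27, -9, -21] (max |s|=27)
Stage 3 (ABS): |-9|=9, |-3|=3, |27|=27, |-9|=9, |-21|=21 -> [9, 3, 27, 9, 21] (max |s|=27)
Stage 4 (DELAY): [0, 9, 3, 27, 9] = [0, 9, 3, 27, 9] -> [0, 9, 3, 27, 9] (max |s|=27)
Stage 5 (OFFSET 3): 0+3=3, 9+3=12, 3+3=6, 27+3=30, 9+3=12 -> [3, 12, 6, 30, 12] (max |s|=30)
Overall max amplitude: 30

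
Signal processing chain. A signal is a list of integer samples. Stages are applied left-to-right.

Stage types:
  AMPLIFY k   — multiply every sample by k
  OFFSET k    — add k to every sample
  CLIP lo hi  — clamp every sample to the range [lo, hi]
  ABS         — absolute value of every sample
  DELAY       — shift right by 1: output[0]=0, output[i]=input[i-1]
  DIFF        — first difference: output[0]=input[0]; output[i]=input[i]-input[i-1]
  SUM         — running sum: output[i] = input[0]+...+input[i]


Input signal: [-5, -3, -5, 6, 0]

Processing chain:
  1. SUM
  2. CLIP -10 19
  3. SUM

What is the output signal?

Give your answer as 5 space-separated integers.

Input: [-5, -3, -5, 6, 0]
Stage 1 (SUM): sum[0..0]=-5, sum[0..1]=-8, sum[0..2]=-13, sum[0..3]=-7, sum[0..4]=-7 -> [-5, -8, -13, -7, -7]
Stage 2 (CLIP -10 19): clip(-5,-10,19)=-5, clip(-8,-10,19)=-8, clip(-13,-10,19)=-10, clip(-7,-10,19)=-7, clip(-7,-10,19)=-7 -> [-5, -8, -10, -7, -7]
Stage 3 (SUM): sum[0..0]=-5, sum[0..1]=-13, sum[0..2]=-23, sum[0..3]=-30, sum[0..4]=-37 -> [-5, -13, -23, -30, -37]

Answer: -5 -13 -23 -30 -37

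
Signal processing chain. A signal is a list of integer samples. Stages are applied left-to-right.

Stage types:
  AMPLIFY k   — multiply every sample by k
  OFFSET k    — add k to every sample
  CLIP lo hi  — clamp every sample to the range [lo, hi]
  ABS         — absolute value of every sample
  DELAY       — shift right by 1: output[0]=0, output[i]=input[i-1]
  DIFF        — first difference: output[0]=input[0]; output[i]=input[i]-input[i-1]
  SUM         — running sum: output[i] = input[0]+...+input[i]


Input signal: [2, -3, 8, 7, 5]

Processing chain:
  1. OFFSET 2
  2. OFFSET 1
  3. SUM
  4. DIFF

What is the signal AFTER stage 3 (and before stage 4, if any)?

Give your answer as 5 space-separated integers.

Input: [2, -3, 8, 7, 5]
Stage 1 (OFFSET 2): 2+2=4, -3+2=-1, 8+2=10, 7+2=9, 5+2=7 -> [4, -1, 10, 9, 7]
Stage 2 (OFFSET 1): 4+1=5, -1+1=0, 10+1=11, 9+1=10, 7+1=8 -> [5, 0, 11, 10, 8]
Stage 3 (SUM): sum[0..0]=5, sum[0..1]=5, sum[0..2]=16, sum[0..3]=26, sum[0..4]=34 -> [5, 5, 16, 26, 34]

Answer: 5 5 16 26 34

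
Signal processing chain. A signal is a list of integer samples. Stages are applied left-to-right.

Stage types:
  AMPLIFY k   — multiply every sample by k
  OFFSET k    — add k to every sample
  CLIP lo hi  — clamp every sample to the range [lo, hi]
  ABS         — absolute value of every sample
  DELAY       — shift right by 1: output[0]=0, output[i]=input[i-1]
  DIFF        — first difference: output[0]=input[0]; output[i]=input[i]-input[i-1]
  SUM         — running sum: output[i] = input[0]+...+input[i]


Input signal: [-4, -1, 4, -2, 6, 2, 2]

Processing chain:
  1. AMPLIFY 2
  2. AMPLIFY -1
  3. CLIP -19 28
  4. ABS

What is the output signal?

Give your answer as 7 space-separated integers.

Answer: 8 2 8 4 12 4 4

Derivation:
Input: [-4, -1, 4, -2, 6, 2, 2]
Stage 1 (AMPLIFY 2): -4*2=-8, -1*2=-2, 4*2=8, -2*2=-4, 6*2=12, 2*2=4, 2*2=4 -> [-8, -2, 8, -4, 12, 4, 4]
Stage 2 (AMPLIFY -1): -8*-1=8, -2*-1=2, 8*-1=-8, -4*-1=4, 12*-1=-12, 4*-1=-4, 4*-1=-4 -> [8, 2, -8, 4, -12, -4, -4]
Stage 3 (CLIP -19 28): clip(8,-19,28)=8, clip(2,-19,28)=2, clip(-8,-19,28)=-8, clip(4,-19,28)=4, clip(-12,-19,28)=-12, clip(-4,-19,28)=-4, clip(-4,-19,28)=-4 -> [8, 2, -8, 4, -12, -4, -4]
Stage 4 (ABS): |8|=8, |2|=2, |-8|=8, |4|=4, |-12|=12, |-4|=4, |-4|=4 -> [8, 2, 8, 4, 12, 4, 4]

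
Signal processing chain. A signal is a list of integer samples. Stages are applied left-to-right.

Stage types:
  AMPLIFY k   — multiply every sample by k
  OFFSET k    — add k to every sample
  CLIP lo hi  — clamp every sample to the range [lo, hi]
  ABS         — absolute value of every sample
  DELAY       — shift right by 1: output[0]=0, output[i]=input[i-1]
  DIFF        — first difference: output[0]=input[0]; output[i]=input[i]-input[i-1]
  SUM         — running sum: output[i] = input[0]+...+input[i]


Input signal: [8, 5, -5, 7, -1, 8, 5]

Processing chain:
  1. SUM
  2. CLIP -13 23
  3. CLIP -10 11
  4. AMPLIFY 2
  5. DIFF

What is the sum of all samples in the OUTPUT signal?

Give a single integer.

Answer: 22

Derivation:
Input: [8, 5, -5, 7, -1, 8, 5]
Stage 1 (SUM): sum[0..0]=8, sum[0..1]=13, sum[0..2]=8, sum[0..3]=15, sum[0..4]=14, sum[0..5]=22, sum[0..6]=27 -> [8, 13, 8, 15, 14, 22, 27]
Stage 2 (CLIP -13 23): clip(8,-13,23)=8, clip(13,-13,23)=13, clip(8,-13,23)=8, clip(15,-13,23)=15, clip(14,-13,23)=14, clip(22,-13,23)=22, clip(27,-13,23)=23 -> [8, 13, 8, 15, 14, 22, 23]
Stage 3 (CLIP -10 11): clip(8,-10,11)=8, clip(13,-10,11)=11, clip(8,-10,11)=8, clip(15,-10,11)=11, clip(14,-10,11)=11, clip(22,-10,11)=11, clip(23,-10,11)=11 -> [8, 11, 8, 11, 11, 11, 11]
Stage 4 (AMPLIFY 2): 8*2=16, 11*2=22, 8*2=16, 11*2=22, 11*2=22, 11*2=22, 11*2=22 -> [16, 22, 16, 22, 22, 22, 22]
Stage 5 (DIFF): s[0]=16, 22-16=6, 16-22=-6, 22-16=6, 22-22=0, 22-22=0, 22-22=0 -> [16, 6, -6, 6, 0, 0, 0]
Output sum: 22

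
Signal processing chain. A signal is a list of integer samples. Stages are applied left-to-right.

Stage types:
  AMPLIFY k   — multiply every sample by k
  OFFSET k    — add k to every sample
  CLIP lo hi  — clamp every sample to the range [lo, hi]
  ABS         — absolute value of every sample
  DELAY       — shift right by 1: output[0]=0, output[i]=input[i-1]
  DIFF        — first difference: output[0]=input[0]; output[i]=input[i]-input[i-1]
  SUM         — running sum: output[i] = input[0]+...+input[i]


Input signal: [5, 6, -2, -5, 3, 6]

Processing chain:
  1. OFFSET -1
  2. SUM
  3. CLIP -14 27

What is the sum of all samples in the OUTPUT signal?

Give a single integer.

Answer: 28

Derivation:
Input: [5, 6, -2, -5, 3, 6]
Stage 1 (OFFSET -1): 5+-1=4, 6+-1=5, -2+-1=-3, -5+-1=-6, 3+-1=2, 6+-1=5 -> [4, 5, -3, -6, 2, 5]
Stage 2 (SUM): sum[0..0]=4, sum[0..1]=9, sum[0..2]=6, sum[0..3]=0, sum[0..4]=2, sum[0..5]=7 -> [4, 9, 6, 0, 2, 7]
Stage 3 (CLIP -14 27): clip(4,-14,27)=4, clip(9,-14,27)=9, clip(6,-14,27)=6, clip(0,-14,27)=0, clip(2,-14,27)=2, clip(7,-14,27)=7 -> [4, 9, 6, 0, 2, 7]
Output sum: 28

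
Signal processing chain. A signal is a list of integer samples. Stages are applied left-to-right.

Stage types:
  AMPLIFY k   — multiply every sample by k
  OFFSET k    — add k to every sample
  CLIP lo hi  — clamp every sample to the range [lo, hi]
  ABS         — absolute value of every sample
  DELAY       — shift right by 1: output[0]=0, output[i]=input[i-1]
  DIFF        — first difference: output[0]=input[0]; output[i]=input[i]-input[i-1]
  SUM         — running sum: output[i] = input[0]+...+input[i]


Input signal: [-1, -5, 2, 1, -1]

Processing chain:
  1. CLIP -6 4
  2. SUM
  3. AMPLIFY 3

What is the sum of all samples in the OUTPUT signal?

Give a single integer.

Answer: -54

Derivation:
Input: [-1, -5, 2, 1, -1]
Stage 1 (CLIP -6 4): clip(-1,-6,4)=-1, clip(-5,-6,4)=-5, clip(2,-6,4)=2, clip(1,-6,4)=1, clip(-1,-6,4)=-1 -> [-1, -5, 2, 1, -1]
Stage 2 (SUM): sum[0..0]=-1, sum[0..1]=-6, sum[0..2]=-4, sum[0..3]=-3, sum[0..4]=-4 -> [-1, -6, -4, -3, -4]
Stage 3 (AMPLIFY 3): -1*3=-3, -6*3=-18, -4*3=-12, -3*3=-9, -4*3=-12 -> [-3, -18, -12, -9, -12]
Output sum: -54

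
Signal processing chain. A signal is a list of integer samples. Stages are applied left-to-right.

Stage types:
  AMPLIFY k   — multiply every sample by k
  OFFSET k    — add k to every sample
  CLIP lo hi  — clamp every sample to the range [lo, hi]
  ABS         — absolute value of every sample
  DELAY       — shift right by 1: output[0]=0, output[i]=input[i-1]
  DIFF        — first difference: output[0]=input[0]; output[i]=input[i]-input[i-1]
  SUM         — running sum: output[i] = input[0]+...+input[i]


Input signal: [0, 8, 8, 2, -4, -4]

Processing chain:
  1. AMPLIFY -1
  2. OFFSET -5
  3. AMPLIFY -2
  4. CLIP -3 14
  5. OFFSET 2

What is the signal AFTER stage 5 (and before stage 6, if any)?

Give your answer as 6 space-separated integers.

Input: [0, 8, 8, 2, -4, -4]
Stage 1 (AMPLIFY -1): 0*-1=0, 8*-1=-8, 8*-1=-8, 2*-1=-2, -4*-1=4, -4*-1=4 -> [0, -8, -8, -2, 4, 4]
Stage 2 (OFFSET -5): 0+-5=-5, -8+-5=-13, -8+-5=-13, -2+-5=-7, 4+-5=-1, 4+-5=-1 -> [-5, -13, -13, -7, -1, -1]
Stage 3 (AMPLIFY -2): -5*-2=10, -13*-2=26, -13*-2=26, -7*-2=14, -1*-2=2, -1*-2=2 -> [10, 26, 26, 14, 2, 2]
Stage 4 (CLIP -3 14): clip(10,-3,14)=10, clip(26,-3,14)=14, clip(26,-3,14)=14, clip(14,-3,14)=14, clip(2,-3,14)=2, clip(2,-3,14)=2 -> [10, 14, 14, 14, 2, 2]
Stage 5 (OFFSET 2): 10+2=12, 14+2=16, 14+2=16, 14+2=16, 2+2=4, 2+2=4 -> [12, 16, 16, 16, 4, 4]

Answer: 12 16 16 16 4 4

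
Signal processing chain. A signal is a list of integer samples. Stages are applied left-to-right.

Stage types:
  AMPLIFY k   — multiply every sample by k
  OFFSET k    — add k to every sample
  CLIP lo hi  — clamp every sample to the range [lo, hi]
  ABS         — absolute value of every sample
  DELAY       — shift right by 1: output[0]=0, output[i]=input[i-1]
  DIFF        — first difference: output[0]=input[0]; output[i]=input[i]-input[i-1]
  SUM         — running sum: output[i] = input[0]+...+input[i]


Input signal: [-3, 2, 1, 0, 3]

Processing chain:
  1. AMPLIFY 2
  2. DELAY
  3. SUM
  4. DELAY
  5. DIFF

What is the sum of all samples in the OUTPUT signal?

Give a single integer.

Input: [-3, 2, 1, 0, 3]
Stage 1 (AMPLIFY 2): -3*2=-6, 2*2=4, 1*2=2, 0*2=0, 3*2=6 -> [-6, 4, 2, 0, 6]
Stage 2 (DELAY): [0, -6, 4, 2, 0] = [0, -6, 4, 2, 0] -> [0, -6, 4, 2, 0]
Stage 3 (SUM): sum[0..0]=0, sum[0..1]=-6, sum[0..2]=-2, sum[0..3]=0, sum[0..4]=0 -> [0, -6, -2, 0, 0]
Stage 4 (DELAY): [0, 0, -6, -2, 0] = [0, 0, -6, -2, 0] -> [0, 0, -6, -2, 0]
Stage 5 (DIFF): s[0]=0, 0-0=0, -6-0=-6, -2--6=4, 0--2=2 -> [0, 0, -6, 4, 2]
Output sum: 0

Answer: 0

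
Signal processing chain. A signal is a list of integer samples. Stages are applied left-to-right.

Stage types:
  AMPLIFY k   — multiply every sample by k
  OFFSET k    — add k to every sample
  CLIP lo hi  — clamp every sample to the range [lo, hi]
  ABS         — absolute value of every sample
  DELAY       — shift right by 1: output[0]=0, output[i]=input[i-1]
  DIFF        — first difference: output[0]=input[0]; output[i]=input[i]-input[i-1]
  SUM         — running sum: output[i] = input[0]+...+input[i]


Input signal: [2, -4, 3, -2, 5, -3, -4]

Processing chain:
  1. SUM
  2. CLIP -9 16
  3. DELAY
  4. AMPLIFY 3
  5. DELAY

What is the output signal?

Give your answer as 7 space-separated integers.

Answer: 0 0 6 -6 3 -3 12

Derivation:
Input: [2, -4, 3, -2, 5, -3, -4]
Stage 1 (SUM): sum[0..0]=2, sum[0..1]=-2, sum[0..2]=1, sum[0..3]=-1, sum[0..4]=4, sum[0..5]=1, sum[0..6]=-3 -> [2, -2, 1, -1, 4, 1, -3]
Stage 2 (CLIP -9 16): clip(2,-9,16)=2, clip(-2,-9,16)=-2, clip(1,-9,16)=1, clip(-1,-9,16)=-1, clip(4,-9,16)=4, clip(1,-9,16)=1, clip(-3,-9,16)=-3 -> [2, -2, 1, -1, 4, 1, -3]
Stage 3 (DELAY): [0, 2, -2, 1, -1, 4, 1] = [0, 2, -2, 1, -1, 4, 1] -> [0, 2, -2, 1, -1, 4, 1]
Stage 4 (AMPLIFY 3): 0*3=0, 2*3=6, -2*3=-6, 1*3=3, -1*3=-3, 4*3=12, 1*3=3 -> [0, 6, -6, 3, -3, 12, 3]
Stage 5 (DELAY): [0, 0, 6, -6, 3, -3, 12] = [0, 0, 6, -6, 3, -3, 12] -> [0, 0, 6, -6, 3, -3, 12]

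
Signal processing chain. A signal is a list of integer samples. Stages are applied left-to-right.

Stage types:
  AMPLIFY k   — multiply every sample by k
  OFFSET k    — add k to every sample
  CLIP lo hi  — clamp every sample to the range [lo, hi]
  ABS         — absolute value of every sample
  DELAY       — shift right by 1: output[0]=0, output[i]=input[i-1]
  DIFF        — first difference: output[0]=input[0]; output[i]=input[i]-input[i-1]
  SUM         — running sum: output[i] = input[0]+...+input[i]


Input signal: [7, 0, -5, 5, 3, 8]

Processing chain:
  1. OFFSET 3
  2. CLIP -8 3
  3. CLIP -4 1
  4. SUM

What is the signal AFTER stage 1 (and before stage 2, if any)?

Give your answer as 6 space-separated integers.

Answer: 10 3 -2 8 6 11

Derivation:
Input: [7, 0, -5, 5, 3, 8]
Stage 1 (OFFSET 3): 7+3=10, 0+3=3, -5+3=-2, 5+3=8, 3+3=6, 8+3=11 -> [10, 3, -2, 8, 6, 11]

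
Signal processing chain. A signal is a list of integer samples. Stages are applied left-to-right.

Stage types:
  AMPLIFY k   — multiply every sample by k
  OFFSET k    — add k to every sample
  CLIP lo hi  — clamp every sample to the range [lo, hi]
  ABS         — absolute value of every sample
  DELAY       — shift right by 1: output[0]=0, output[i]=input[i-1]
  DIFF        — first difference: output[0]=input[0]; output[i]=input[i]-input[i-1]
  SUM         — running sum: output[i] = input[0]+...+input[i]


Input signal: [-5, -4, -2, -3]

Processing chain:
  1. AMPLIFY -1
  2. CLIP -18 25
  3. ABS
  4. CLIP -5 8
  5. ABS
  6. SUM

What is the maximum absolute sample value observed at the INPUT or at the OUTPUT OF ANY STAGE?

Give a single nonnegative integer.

Answer: 14

Derivation:
Input: [-5, -4, -2, -3] (max |s|=5)
Stage 1 (AMPLIFY -1): -5*-1=5, -4*-1=4, -2*-1=2, -3*-1=3 -> [5, 4, 2, 3] (max |s|=5)
Stage 2 (CLIP -18 25): clip(5,-18,25)=5, clip(4,-18,25)=4, clip(2,-18,25)=2, clip(3,-18,25)=3 -> [5, 4, 2, 3] (max |s|=5)
Stage 3 (ABS): |5|=5, |4|=4, |2|=2, |3|=3 -> [5, 4, 2, 3] (max |s|=5)
Stage 4 (CLIP -5 8): clip(5,-5,8)=5, clip(4,-5,8)=4, clip(2,-5,8)=2, clip(3,-5,8)=3 -> [5, 4, 2, 3] (max |s|=5)
Stage 5 (ABS): |5|=5, |4|=4, |2|=2, |3|=3 -> [5, 4, 2, 3] (max |s|=5)
Stage 6 (SUM): sum[0..0]=5, sum[0..1]=9, sum[0..2]=11, sum[0..3]=14 -> [5, 9, 11, 14] (max |s|=14)
Overall max amplitude: 14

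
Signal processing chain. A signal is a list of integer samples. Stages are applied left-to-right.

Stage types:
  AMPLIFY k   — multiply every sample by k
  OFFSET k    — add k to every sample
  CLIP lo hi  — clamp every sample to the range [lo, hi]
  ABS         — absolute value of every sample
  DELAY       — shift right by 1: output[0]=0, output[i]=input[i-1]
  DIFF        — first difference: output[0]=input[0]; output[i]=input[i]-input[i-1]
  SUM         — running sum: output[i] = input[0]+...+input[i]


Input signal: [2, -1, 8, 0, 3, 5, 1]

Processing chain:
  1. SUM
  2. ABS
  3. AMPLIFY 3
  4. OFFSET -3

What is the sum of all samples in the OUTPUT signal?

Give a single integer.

Answer: 183

Derivation:
Input: [2, -1, 8, 0, 3, 5, 1]
Stage 1 (SUM): sum[0..0]=2, sum[0..1]=1, sum[0..2]=9, sum[0..3]=9, sum[0..4]=12, sum[0..5]=17, sum[0..6]=18 -> [2, 1, 9, 9, 12, 17, 18]
Stage 2 (ABS): |2|=2, |1|=1, |9|=9, |9|=9, |12|=12, |17|=17, |18|=18 -> [2, 1, 9, 9, 12, 17, 18]
Stage 3 (AMPLIFY 3): 2*3=6, 1*3=3, 9*3=27, 9*3=27, 12*3=36, 17*3=51, 18*3=54 -> [6, 3, 27, 27, 36, 51, 54]
Stage 4 (OFFSET -3): 6+-3=3, 3+-3=0, 27+-3=24, 27+-3=24, 36+-3=33, 51+-3=48, 54+-3=51 -> [3, 0, 24, 24, 33, 48, 51]
Output sum: 183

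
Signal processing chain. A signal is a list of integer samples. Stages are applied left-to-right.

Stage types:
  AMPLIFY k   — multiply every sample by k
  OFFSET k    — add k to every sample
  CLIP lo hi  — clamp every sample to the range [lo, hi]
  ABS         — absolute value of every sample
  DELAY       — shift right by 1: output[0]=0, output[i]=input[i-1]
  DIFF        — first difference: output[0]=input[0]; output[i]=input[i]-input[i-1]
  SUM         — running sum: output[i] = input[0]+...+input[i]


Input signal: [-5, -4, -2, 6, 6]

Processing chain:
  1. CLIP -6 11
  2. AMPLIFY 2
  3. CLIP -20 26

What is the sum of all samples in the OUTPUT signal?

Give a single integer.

Answer: 2

Derivation:
Input: [-5, -4, -2, 6, 6]
Stage 1 (CLIP -6 11): clip(-5,-6,11)=-5, clip(-4,-6,11)=-4, clip(-2,-6,11)=-2, clip(6,-6,11)=6, clip(6,-6,11)=6 -> [-5, -4, -2, 6, 6]
Stage 2 (AMPLIFY 2): -5*2=-10, -4*2=-8, -2*2=-4, 6*2=12, 6*2=12 -> [-10, -8, -4, 12, 12]
Stage 3 (CLIP -20 26): clip(-10,-20,26)=-10, clip(-8,-20,26)=-8, clip(-4,-20,26)=-4, clip(12,-20,26)=12, clip(12,-20,26)=12 -> [-10, -8, -4, 12, 12]
Output sum: 2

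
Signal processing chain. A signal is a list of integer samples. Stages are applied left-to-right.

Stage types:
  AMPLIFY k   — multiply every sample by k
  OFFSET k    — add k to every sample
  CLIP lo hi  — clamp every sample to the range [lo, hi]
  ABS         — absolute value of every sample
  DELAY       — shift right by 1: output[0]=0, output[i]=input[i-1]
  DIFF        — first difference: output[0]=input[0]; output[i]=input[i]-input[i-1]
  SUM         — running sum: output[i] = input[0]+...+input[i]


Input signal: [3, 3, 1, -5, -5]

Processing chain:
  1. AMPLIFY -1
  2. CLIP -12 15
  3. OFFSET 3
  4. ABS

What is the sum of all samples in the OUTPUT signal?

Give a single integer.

Input: [3, 3, 1, -5, -5]
Stage 1 (AMPLIFY -1): 3*-1=-3, 3*-1=-3, 1*-1=-1, -5*-1=5, -5*-1=5 -> [-3, -3, -1, 5, 5]
Stage 2 (CLIP -12 15): clip(-3,-12,15)=-3, clip(-3,-12,15)=-3, clip(-1,-12,15)=-1, clip(5,-12,15)=5, clip(5,-12,15)=5 -> [-3, -3, -1, 5, 5]
Stage 3 (OFFSET 3): -3+3=0, -3+3=0, -1+3=2, 5+3=8, 5+3=8 -> [0, 0, 2, 8, 8]
Stage 4 (ABS): |0|=0, |0|=0, |2|=2, |8|=8, |8|=8 -> [0, 0, 2, 8, 8]
Output sum: 18

Answer: 18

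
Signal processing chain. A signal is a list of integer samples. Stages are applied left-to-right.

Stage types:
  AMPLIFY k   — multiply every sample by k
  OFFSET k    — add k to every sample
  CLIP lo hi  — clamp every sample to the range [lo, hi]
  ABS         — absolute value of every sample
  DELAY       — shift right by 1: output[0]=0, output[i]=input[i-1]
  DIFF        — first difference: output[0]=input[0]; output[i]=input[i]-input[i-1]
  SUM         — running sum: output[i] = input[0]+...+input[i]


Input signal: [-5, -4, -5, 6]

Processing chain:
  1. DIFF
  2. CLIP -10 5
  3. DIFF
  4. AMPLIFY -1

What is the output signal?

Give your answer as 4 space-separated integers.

Answer: 5 -6 2 -6

Derivation:
Input: [-5, -4, -5, 6]
Stage 1 (DIFF): s[0]=-5, -4--5=1, -5--4=-1, 6--5=11 -> [-5, 1, -1, 11]
Stage 2 (CLIP -10 5): clip(-5,-10,5)=-5, clip(1,-10,5)=1, clip(-1,-10,5)=-1, clip(11,-10,5)=5 -> [-5, 1, -1, 5]
Stage 3 (DIFF): s[0]=-5, 1--5=6, -1-1=-2, 5--1=6 -> [-5, 6, -2, 6]
Stage 4 (AMPLIFY -1): -5*-1=5, 6*-1=-6, -2*-1=2, 6*-1=-6 -> [5, -6, 2, -6]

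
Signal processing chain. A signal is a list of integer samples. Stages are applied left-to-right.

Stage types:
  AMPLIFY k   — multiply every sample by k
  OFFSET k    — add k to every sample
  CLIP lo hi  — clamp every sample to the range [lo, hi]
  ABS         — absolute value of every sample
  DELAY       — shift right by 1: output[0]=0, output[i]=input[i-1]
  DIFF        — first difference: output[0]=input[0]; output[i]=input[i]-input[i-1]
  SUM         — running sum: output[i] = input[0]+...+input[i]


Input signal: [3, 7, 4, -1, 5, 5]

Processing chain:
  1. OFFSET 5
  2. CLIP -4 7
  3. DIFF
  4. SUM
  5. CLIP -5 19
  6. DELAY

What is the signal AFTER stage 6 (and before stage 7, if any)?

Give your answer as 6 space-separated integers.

Input: [3, 7, 4, -1, 5, 5]
Stage 1 (OFFSET 5): 3+5=8, 7+5=12, 4+5=9, -1+5=4, 5+5=10, 5+5=10 -> [8, 12, 9, 4, 10, 10]
Stage 2 (CLIP -4 7): clip(8,-4,7)=7, clip(12,-4,7)=7, clip(9,-4,7)=7, clip(4,-4,7)=4, clip(10,-4,7)=7, clip(10,-4,7)=7 -> [7, 7, 7, 4, 7, 7]
Stage 3 (DIFF): s[0]=7, 7-7=0, 7-7=0, 4-7=-3, 7-4=3, 7-7=0 -> [7, 0, 0, -3, 3, 0]
Stage 4 (SUM): sum[0..0]=7, sum[0..1]=7, sum[0..2]=7, sum[0..3]=4, sum[0..4]=7, sum[0..5]=7 -> [7, 7, 7, 4, 7, 7]
Stage 5 (CLIP -5 19): clip(7,-5,19)=7, clip(7,-5,19)=7, clip(7,-5,19)=7, clip(4,-5,19)=4, clip(7,-5,19)=7, clip(7,-5,19)=7 -> [7, 7, 7, 4, 7, 7]
Stage 6 (DELAY): [0, 7, 7, 7, 4, 7] = [0, 7, 7, 7, 4, 7] -> [0, 7, 7, 7, 4, 7]

Answer: 0 7 7 7 4 7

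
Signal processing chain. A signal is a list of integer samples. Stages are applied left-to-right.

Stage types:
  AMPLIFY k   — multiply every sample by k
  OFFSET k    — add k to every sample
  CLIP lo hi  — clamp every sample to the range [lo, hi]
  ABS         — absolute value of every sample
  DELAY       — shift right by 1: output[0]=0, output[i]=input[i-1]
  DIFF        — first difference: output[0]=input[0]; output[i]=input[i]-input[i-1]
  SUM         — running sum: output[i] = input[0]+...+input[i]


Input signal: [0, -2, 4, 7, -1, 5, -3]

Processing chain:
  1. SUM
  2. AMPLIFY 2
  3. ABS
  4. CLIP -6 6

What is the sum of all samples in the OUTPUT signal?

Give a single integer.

Input: [0, -2, 4, 7, -1, 5, -3]
Stage 1 (SUM): sum[0..0]=0, sum[0..1]=-2, sum[0..2]=2, sum[0..3]=9, sum[0..4]=8, sum[0..5]=13, sum[0..6]=10 -> [0, -2, 2, 9, 8, 13, 10]
Stage 2 (AMPLIFY 2): 0*2=0, -2*2=-4, 2*2=4, 9*2=18, 8*2=16, 13*2=26, 10*2=20 -> [0, -4, 4, 18, 16, 26, 20]
Stage 3 (ABS): |0|=0, |-4|=4, |4|=4, |18|=18, |16|=16, |26|=26, |20|=20 -> [0, 4, 4, 18, 16, 26, 20]
Stage 4 (CLIP -6 6): clip(0,-6,6)=0, clip(4,-6,6)=4, clip(4,-6,6)=4, clip(18,-6,6)=6, clip(16,-6,6)=6, clip(26,-6,6)=6, clip(20,-6,6)=6 -> [0, 4, 4, 6, 6, 6, 6]
Output sum: 32

Answer: 32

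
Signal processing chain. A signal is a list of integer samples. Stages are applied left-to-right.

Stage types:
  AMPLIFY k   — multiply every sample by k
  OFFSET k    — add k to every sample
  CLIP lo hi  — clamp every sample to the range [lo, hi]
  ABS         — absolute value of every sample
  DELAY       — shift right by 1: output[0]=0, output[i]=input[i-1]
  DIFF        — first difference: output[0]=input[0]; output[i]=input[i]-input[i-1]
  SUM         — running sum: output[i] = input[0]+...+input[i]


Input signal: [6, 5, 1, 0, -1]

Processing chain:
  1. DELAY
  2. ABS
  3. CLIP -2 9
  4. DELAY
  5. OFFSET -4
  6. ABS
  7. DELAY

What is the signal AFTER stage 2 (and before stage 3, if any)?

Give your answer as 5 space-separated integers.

Answer: 0 6 5 1 0

Derivation:
Input: [6, 5, 1, 0, -1]
Stage 1 (DELAY): [0, 6, 5, 1, 0] = [0, 6, 5, 1, 0] -> [0, 6, 5, 1, 0]
Stage 2 (ABS): |0|=0, |6|=6, |5|=5, |1|=1, |0|=0 -> [0, 6, 5, 1, 0]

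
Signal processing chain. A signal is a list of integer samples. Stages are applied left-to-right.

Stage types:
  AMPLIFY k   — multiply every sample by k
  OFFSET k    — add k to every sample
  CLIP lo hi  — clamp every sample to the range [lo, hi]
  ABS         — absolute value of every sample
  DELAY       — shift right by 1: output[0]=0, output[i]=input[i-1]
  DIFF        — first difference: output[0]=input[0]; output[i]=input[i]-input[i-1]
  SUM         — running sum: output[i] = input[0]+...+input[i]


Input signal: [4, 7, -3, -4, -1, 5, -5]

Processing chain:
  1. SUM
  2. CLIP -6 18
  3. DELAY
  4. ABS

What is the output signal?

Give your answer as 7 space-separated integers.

Answer: 0 4 11 8 4 3 8

Derivation:
Input: [4, 7, -3, -4, -1, 5, -5]
Stage 1 (SUM): sum[0..0]=4, sum[0..1]=11, sum[0..2]=8, sum[0..3]=4, sum[0..4]=3, sum[0..5]=8, sum[0..6]=3 -> [4, 11, 8, 4, 3, 8, 3]
Stage 2 (CLIP -6 18): clip(4,-6,18)=4, clip(11,-6,18)=11, clip(8,-6,18)=8, clip(4,-6,18)=4, clip(3,-6,18)=3, clip(8,-6,18)=8, clip(3,-6,18)=3 -> [4, 11, 8, 4, 3, 8, 3]
Stage 3 (DELAY): [0, 4, 11, 8, 4, 3, 8] = [0, 4, 11, 8, 4, 3, 8] -> [0, 4, 11, 8, 4, 3, 8]
Stage 4 (ABS): |0|=0, |4|=4, |11|=11, |8|=8, |4|=4, |3|=3, |8|=8 -> [0, 4, 11, 8, 4, 3, 8]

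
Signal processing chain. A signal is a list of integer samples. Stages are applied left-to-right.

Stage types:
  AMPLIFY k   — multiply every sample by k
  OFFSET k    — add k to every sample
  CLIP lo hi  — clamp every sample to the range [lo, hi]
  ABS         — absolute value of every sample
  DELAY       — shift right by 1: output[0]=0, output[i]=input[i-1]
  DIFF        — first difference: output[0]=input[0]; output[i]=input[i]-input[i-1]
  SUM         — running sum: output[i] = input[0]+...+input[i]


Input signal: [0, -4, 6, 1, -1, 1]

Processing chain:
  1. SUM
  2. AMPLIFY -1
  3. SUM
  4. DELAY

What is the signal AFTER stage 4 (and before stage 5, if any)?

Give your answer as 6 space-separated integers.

Input: [0, -4, 6, 1, -1, 1]
Stage 1 (SUM): sum[0..0]=0, sum[0..1]=-4, sum[0..2]=2, sum[0..3]=3, sum[0..4]=2, sum[0..5]=3 -> [0, -4, 2, 3, 2, 3]
Stage 2 (AMPLIFY -1): 0*-1=0, -4*-1=4, 2*-1=-2, 3*-1=-3, 2*-1=-2, 3*-1=-3 -> [0, 4, -2, -3, -2, -3]
Stage 3 (SUM): sum[0..0]=0, sum[0..1]=4, sum[0..2]=2, sum[0..3]=-1, sum[0..4]=-3, sum[0..5]=-6 -> [0, 4, 2, -1, -3, -6]
Stage 4 (DELAY): [0, 0, 4, 2, -1, -3] = [0, 0, 4, 2, -1, -3] -> [0, 0, 4, 2, -1, -3]

Answer: 0 0 4 2 -1 -3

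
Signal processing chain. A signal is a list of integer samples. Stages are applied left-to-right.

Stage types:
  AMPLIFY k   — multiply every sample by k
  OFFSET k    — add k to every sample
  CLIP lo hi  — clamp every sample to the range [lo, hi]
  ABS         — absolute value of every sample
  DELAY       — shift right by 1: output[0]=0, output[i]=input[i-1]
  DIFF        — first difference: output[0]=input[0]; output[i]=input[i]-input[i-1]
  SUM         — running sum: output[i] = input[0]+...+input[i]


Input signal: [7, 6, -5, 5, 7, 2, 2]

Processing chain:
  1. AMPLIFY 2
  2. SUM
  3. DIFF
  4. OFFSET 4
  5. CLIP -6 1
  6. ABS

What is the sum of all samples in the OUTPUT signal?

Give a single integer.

Answer: 12

Derivation:
Input: [7, 6, -5, 5, 7, 2, 2]
Stage 1 (AMPLIFY 2): 7*2=14, 6*2=12, -5*2=-10, 5*2=10, 7*2=14, 2*2=4, 2*2=4 -> [14, 12, -10, 10, 14, 4, 4]
Stage 2 (SUM): sum[0..0]=14, sum[0..1]=26, sum[0..2]=16, sum[0..3]=26, sum[0..4]=40, sum[0..5]=44, sum[0..6]=48 -> [14, 26, 16, 26, 40, 44, 48]
Stage 3 (DIFF): s[0]=14, 26-14=12, 16-26=-10, 26-16=10, 40-26=14, 44-40=4, 48-44=4 -> [14, 12, -10, 10, 14, 4, 4]
Stage 4 (OFFSET 4): 14+4=18, 12+4=16, -10+4=-6, 10+4=14, 14+4=18, 4+4=8, 4+4=8 -> [18, 16, -6, 14, 18, 8, 8]
Stage 5 (CLIP -6 1): clip(18,-6,1)=1, clip(16,-6,1)=1, clip(-6,-6,1)=-6, clip(14,-6,1)=1, clip(18,-6,1)=1, clip(8,-6,1)=1, clip(8,-6,1)=1 -> [1, 1, -6, 1, 1, 1, 1]
Stage 6 (ABS): |1|=1, |1|=1, |-6|=6, |1|=1, |1|=1, |1|=1, |1|=1 -> [1, 1, 6, 1, 1, 1, 1]
Output sum: 12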